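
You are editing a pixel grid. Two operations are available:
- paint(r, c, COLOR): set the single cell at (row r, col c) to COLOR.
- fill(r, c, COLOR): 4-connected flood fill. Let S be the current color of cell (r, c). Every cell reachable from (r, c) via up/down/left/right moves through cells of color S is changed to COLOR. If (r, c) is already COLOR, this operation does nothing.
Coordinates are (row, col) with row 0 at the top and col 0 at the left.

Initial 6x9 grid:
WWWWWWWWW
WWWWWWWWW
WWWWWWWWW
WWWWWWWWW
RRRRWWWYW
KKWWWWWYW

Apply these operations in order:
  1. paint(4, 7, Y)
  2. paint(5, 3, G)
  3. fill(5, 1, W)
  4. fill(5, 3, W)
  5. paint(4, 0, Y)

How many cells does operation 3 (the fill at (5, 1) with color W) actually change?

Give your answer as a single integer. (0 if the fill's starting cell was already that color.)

After op 1 paint(4,7,Y):
WWWWWWWWW
WWWWWWWWW
WWWWWWWWW
WWWWWWWWW
RRRRWWWYW
KKWWWWWYW
After op 2 paint(5,3,G):
WWWWWWWWW
WWWWWWWWW
WWWWWWWWW
WWWWWWWWW
RRRRWWWYW
KKWGWWWYW
After op 3 fill(5,1,W) [2 cells changed]:
WWWWWWWWW
WWWWWWWWW
WWWWWWWWW
WWWWWWWWW
RRRRWWWYW
WWWGWWWYW

Answer: 2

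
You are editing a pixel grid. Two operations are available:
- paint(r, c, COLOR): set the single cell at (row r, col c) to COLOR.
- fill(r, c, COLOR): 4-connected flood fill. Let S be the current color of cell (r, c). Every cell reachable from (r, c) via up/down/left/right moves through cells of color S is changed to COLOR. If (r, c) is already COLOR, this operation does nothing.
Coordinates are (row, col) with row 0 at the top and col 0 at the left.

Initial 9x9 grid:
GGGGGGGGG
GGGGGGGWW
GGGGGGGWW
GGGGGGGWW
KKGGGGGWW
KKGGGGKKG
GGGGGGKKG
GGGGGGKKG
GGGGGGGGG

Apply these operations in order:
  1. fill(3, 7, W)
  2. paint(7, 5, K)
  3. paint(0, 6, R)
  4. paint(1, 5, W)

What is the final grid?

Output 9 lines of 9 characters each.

After op 1 fill(3,7,W) [0 cells changed]:
GGGGGGGGG
GGGGGGGWW
GGGGGGGWW
GGGGGGGWW
KKGGGGGWW
KKGGGGKKG
GGGGGGKKG
GGGGGGKKG
GGGGGGGGG
After op 2 paint(7,5,K):
GGGGGGGGG
GGGGGGGWW
GGGGGGGWW
GGGGGGGWW
KKGGGGGWW
KKGGGGKKG
GGGGGGKKG
GGGGGKKKG
GGGGGGGGG
After op 3 paint(0,6,R):
GGGGGGRGG
GGGGGGGWW
GGGGGGGWW
GGGGGGGWW
KKGGGGGWW
KKGGGGKKG
GGGGGGKKG
GGGGGKKKG
GGGGGGGGG
After op 4 paint(1,5,W):
GGGGGGRGG
GGGGGWGWW
GGGGGGGWW
GGGGGGGWW
KKGGGGGWW
KKGGGGKKG
GGGGGGKKG
GGGGGKKKG
GGGGGGGGG

Answer: GGGGGGRGG
GGGGGWGWW
GGGGGGGWW
GGGGGGGWW
KKGGGGGWW
KKGGGGKKG
GGGGGGKKG
GGGGGKKKG
GGGGGGGGG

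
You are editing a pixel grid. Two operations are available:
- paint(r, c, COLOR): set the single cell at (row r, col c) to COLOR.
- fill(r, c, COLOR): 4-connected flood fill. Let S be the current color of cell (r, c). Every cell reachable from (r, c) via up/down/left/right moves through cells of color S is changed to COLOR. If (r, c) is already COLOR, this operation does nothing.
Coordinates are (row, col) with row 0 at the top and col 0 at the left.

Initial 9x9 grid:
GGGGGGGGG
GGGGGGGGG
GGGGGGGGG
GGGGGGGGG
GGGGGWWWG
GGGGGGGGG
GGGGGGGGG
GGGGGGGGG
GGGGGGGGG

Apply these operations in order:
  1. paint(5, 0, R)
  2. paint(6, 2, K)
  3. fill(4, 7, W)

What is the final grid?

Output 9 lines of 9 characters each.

After op 1 paint(5,0,R):
GGGGGGGGG
GGGGGGGGG
GGGGGGGGG
GGGGGGGGG
GGGGGWWWG
RGGGGGGGG
GGGGGGGGG
GGGGGGGGG
GGGGGGGGG
After op 2 paint(6,2,K):
GGGGGGGGG
GGGGGGGGG
GGGGGGGGG
GGGGGGGGG
GGGGGWWWG
RGGGGGGGG
GGKGGGGGG
GGGGGGGGG
GGGGGGGGG
After op 3 fill(4,7,W) [0 cells changed]:
GGGGGGGGG
GGGGGGGGG
GGGGGGGGG
GGGGGGGGG
GGGGGWWWG
RGGGGGGGG
GGKGGGGGG
GGGGGGGGG
GGGGGGGGG

Answer: GGGGGGGGG
GGGGGGGGG
GGGGGGGGG
GGGGGGGGG
GGGGGWWWG
RGGGGGGGG
GGKGGGGGG
GGGGGGGGG
GGGGGGGGG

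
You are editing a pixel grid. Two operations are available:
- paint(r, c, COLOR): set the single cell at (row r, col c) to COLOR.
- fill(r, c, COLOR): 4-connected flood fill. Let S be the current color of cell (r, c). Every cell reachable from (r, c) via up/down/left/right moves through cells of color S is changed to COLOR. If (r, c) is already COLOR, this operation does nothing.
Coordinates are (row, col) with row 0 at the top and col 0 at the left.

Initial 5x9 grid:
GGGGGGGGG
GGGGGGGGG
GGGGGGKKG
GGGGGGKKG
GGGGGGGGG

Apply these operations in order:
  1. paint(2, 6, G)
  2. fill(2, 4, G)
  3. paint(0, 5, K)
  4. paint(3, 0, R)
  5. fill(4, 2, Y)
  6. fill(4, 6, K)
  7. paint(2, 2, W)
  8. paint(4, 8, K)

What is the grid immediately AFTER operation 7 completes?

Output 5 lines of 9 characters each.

After op 1 paint(2,6,G):
GGGGGGGGG
GGGGGGGGG
GGGGGGGKG
GGGGGGKKG
GGGGGGGGG
After op 2 fill(2,4,G) [0 cells changed]:
GGGGGGGGG
GGGGGGGGG
GGGGGGGKG
GGGGGGKKG
GGGGGGGGG
After op 3 paint(0,5,K):
GGGGGKGGG
GGGGGGGGG
GGGGGGGKG
GGGGGGKKG
GGGGGGGGG
After op 4 paint(3,0,R):
GGGGGKGGG
GGGGGGGGG
GGGGGGGKG
RGGGGGKKG
GGGGGGGGG
After op 5 fill(4,2,Y) [40 cells changed]:
YYYYYKYYY
YYYYYYYYY
YYYYYYYKY
RYYYYYKKY
YYYYYYYYY
After op 6 fill(4,6,K) [40 cells changed]:
KKKKKKKKK
KKKKKKKKK
KKKKKKKKK
RKKKKKKKK
KKKKKKKKK
After op 7 paint(2,2,W):
KKKKKKKKK
KKKKKKKKK
KKWKKKKKK
RKKKKKKKK
KKKKKKKKK

Answer: KKKKKKKKK
KKKKKKKKK
KKWKKKKKK
RKKKKKKKK
KKKKKKKKK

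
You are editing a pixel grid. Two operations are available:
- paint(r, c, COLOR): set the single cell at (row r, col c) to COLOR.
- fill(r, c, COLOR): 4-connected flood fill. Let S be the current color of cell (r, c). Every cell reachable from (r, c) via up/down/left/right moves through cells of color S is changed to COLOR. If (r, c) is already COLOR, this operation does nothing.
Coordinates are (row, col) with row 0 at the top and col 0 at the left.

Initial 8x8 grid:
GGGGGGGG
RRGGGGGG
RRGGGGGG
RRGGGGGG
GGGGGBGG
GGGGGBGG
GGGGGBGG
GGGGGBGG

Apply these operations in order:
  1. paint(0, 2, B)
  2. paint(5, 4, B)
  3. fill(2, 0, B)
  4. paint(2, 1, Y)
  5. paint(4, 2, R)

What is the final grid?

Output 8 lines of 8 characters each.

Answer: GGBGGGGG
BBGGGGGG
BYGGGGGG
BBGGGGGG
GGRGGBGG
GGGGBBGG
GGGGGBGG
GGGGGBGG

Derivation:
After op 1 paint(0,2,B):
GGBGGGGG
RRGGGGGG
RRGGGGGG
RRGGGGGG
GGGGGBGG
GGGGGBGG
GGGGGBGG
GGGGGBGG
After op 2 paint(5,4,B):
GGBGGGGG
RRGGGGGG
RRGGGGGG
RRGGGGGG
GGGGGBGG
GGGGBBGG
GGGGGBGG
GGGGGBGG
After op 3 fill(2,0,B) [6 cells changed]:
GGBGGGGG
BBGGGGGG
BBGGGGGG
BBGGGGGG
GGGGGBGG
GGGGBBGG
GGGGGBGG
GGGGGBGG
After op 4 paint(2,1,Y):
GGBGGGGG
BBGGGGGG
BYGGGGGG
BBGGGGGG
GGGGGBGG
GGGGBBGG
GGGGGBGG
GGGGGBGG
After op 5 paint(4,2,R):
GGBGGGGG
BBGGGGGG
BYGGGGGG
BBGGGGGG
GGRGGBGG
GGGGBBGG
GGGGGBGG
GGGGGBGG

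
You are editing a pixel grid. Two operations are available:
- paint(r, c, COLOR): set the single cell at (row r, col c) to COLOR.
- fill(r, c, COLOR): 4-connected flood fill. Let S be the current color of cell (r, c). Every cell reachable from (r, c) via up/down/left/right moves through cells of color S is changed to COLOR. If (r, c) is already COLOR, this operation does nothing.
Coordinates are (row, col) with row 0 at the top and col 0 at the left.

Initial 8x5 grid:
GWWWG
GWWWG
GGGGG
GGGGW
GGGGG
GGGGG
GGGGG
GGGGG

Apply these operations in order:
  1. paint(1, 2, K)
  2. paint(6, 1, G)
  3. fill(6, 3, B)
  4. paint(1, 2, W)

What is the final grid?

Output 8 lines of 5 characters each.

Answer: BWWWB
BWWWB
BBBBB
BBBBW
BBBBB
BBBBB
BBBBB
BBBBB

Derivation:
After op 1 paint(1,2,K):
GWWWG
GWKWG
GGGGG
GGGGW
GGGGG
GGGGG
GGGGG
GGGGG
After op 2 paint(6,1,G):
GWWWG
GWKWG
GGGGG
GGGGW
GGGGG
GGGGG
GGGGG
GGGGG
After op 3 fill(6,3,B) [33 cells changed]:
BWWWB
BWKWB
BBBBB
BBBBW
BBBBB
BBBBB
BBBBB
BBBBB
After op 4 paint(1,2,W):
BWWWB
BWWWB
BBBBB
BBBBW
BBBBB
BBBBB
BBBBB
BBBBB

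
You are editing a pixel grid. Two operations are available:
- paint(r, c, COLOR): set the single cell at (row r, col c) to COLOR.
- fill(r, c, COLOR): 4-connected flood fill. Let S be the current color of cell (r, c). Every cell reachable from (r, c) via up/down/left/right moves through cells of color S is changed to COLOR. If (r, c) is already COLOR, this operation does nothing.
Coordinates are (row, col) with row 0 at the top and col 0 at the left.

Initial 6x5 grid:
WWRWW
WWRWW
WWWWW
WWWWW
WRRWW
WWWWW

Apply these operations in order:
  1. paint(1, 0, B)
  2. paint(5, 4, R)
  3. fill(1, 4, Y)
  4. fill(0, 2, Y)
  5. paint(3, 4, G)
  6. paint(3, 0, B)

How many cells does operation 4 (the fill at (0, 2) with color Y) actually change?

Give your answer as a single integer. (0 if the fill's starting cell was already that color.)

After op 1 paint(1,0,B):
WWRWW
BWRWW
WWWWW
WWWWW
WRRWW
WWWWW
After op 2 paint(5,4,R):
WWRWW
BWRWW
WWWWW
WWWWW
WRRWW
WWWWR
After op 3 fill(1,4,Y) [24 cells changed]:
YYRYY
BYRYY
YYYYY
YYYYY
YRRYY
YYYYR
After op 4 fill(0,2,Y) [2 cells changed]:
YYYYY
BYYYY
YYYYY
YYYYY
YRRYY
YYYYR

Answer: 2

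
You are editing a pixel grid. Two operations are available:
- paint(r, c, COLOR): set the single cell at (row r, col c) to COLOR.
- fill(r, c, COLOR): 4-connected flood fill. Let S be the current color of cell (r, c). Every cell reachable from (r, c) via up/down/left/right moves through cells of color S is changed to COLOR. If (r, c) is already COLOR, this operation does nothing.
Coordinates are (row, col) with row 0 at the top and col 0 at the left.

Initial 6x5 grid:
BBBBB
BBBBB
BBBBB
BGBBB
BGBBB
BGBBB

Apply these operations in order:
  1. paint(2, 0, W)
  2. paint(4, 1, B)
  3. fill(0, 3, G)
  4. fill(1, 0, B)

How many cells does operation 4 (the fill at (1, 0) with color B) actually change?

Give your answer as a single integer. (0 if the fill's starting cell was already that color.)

Answer: 29

Derivation:
After op 1 paint(2,0,W):
BBBBB
BBBBB
WBBBB
BGBBB
BGBBB
BGBBB
After op 2 paint(4,1,B):
BBBBB
BBBBB
WBBBB
BGBBB
BBBBB
BGBBB
After op 3 fill(0,3,G) [27 cells changed]:
GGGGG
GGGGG
WGGGG
GGGGG
GGGGG
GGGGG
After op 4 fill(1,0,B) [29 cells changed]:
BBBBB
BBBBB
WBBBB
BBBBB
BBBBB
BBBBB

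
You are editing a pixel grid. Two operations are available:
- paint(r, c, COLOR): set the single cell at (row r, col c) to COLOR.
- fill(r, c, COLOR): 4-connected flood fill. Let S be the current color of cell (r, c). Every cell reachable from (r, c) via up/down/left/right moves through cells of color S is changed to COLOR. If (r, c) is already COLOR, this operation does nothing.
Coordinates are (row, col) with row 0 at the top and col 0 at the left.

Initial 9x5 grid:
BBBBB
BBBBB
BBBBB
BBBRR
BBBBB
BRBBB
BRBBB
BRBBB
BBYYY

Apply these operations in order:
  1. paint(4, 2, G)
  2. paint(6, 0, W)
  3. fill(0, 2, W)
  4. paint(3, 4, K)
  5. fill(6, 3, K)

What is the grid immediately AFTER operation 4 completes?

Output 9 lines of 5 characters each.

After op 1 paint(4,2,G):
BBBBB
BBBBB
BBBBB
BBBRR
BBGBB
BRBBB
BRBBB
BRBBB
BBYYY
After op 2 paint(6,0,W):
BBBBB
BBBBB
BBBBB
BBBRR
BBGBB
BRBBB
WRBBB
BRBBB
BBYYY
After op 3 fill(0,2,W) [21 cells changed]:
WWWWW
WWWWW
WWWWW
WWWRR
WWGBB
WRBBB
WRBBB
BRBBB
BBYYY
After op 4 paint(3,4,K):
WWWWW
WWWWW
WWWWW
WWWRK
WWGBB
WRBBB
WRBBB
BRBBB
BBYYY

Answer: WWWWW
WWWWW
WWWWW
WWWRK
WWGBB
WRBBB
WRBBB
BRBBB
BBYYY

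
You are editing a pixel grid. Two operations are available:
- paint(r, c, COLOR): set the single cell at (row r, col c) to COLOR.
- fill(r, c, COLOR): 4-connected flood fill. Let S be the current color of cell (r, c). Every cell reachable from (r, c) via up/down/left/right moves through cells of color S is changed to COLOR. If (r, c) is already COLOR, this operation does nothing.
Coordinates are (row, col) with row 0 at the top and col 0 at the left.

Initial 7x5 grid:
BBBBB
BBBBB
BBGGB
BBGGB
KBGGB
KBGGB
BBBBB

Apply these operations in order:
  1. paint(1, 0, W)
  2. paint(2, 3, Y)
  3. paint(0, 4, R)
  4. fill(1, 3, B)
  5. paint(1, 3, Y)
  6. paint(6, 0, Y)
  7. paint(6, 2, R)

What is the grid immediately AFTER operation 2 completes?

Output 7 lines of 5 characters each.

After op 1 paint(1,0,W):
BBBBB
WBBBB
BBGGB
BBGGB
KBGGB
KBGGB
BBBBB
After op 2 paint(2,3,Y):
BBBBB
WBBBB
BBGYB
BBGGB
KBGGB
KBGGB
BBBBB

Answer: BBBBB
WBBBB
BBGYB
BBGGB
KBGGB
KBGGB
BBBBB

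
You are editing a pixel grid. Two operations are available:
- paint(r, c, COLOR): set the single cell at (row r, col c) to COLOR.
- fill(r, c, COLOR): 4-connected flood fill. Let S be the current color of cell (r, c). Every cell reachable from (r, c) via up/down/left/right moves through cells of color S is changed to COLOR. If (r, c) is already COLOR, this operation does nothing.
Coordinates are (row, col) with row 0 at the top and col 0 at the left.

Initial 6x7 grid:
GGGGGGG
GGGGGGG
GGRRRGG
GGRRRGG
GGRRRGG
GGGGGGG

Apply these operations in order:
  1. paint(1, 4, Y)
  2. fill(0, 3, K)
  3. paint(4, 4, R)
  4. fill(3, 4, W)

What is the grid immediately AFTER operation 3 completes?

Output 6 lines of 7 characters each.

After op 1 paint(1,4,Y):
GGGGGGG
GGGGYGG
GGRRRGG
GGRRRGG
GGRRRGG
GGGGGGG
After op 2 fill(0,3,K) [32 cells changed]:
KKKKKKK
KKKKYKK
KKRRRKK
KKRRRKK
KKRRRKK
KKKKKKK
After op 3 paint(4,4,R):
KKKKKKK
KKKKYKK
KKRRRKK
KKRRRKK
KKRRRKK
KKKKKKK

Answer: KKKKKKK
KKKKYKK
KKRRRKK
KKRRRKK
KKRRRKK
KKKKKKK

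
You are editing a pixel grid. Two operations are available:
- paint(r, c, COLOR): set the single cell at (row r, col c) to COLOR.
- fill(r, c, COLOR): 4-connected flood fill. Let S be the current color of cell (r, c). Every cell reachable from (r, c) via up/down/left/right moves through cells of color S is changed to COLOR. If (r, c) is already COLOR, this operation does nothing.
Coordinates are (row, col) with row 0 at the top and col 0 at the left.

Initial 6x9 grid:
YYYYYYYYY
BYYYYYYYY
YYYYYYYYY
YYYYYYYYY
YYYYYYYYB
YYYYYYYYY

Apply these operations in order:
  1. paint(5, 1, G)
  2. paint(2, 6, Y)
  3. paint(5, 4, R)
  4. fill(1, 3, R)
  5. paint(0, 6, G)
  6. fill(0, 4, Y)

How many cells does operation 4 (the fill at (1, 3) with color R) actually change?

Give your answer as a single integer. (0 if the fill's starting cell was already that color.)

After op 1 paint(5,1,G):
YYYYYYYYY
BYYYYYYYY
YYYYYYYYY
YYYYYYYYY
YYYYYYYYB
YGYYYYYYY
After op 2 paint(2,6,Y):
YYYYYYYYY
BYYYYYYYY
YYYYYYYYY
YYYYYYYYY
YYYYYYYYB
YGYYYYYYY
After op 3 paint(5,4,R):
YYYYYYYYY
BYYYYYYYY
YYYYYYYYY
YYYYYYYYY
YYYYYYYYB
YGYYRYYYY
After op 4 fill(1,3,R) [50 cells changed]:
RRRRRRRRR
BRRRRRRRR
RRRRRRRRR
RRRRRRRRR
RRRRRRRRB
RGRRRRRRR

Answer: 50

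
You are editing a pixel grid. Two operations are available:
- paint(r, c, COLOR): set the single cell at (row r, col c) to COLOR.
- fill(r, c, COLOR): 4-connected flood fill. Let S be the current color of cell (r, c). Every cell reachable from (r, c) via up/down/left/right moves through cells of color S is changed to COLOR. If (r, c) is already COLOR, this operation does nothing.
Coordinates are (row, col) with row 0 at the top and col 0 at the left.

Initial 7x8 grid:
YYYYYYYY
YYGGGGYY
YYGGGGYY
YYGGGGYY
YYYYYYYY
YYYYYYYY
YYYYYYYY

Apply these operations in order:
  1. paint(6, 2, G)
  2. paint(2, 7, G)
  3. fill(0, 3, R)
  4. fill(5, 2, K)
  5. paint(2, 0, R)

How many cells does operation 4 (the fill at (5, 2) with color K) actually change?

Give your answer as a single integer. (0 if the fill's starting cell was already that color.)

Answer: 42

Derivation:
After op 1 paint(6,2,G):
YYYYYYYY
YYGGGGYY
YYGGGGYY
YYGGGGYY
YYYYYYYY
YYYYYYYY
YYGYYYYY
After op 2 paint(2,7,G):
YYYYYYYY
YYGGGGYY
YYGGGGYG
YYGGGGYY
YYYYYYYY
YYYYYYYY
YYGYYYYY
After op 3 fill(0,3,R) [42 cells changed]:
RRRRRRRR
RRGGGGRR
RRGGGGRG
RRGGGGRR
RRRRRRRR
RRRRRRRR
RRGRRRRR
After op 4 fill(5,2,K) [42 cells changed]:
KKKKKKKK
KKGGGGKK
KKGGGGKG
KKGGGGKK
KKKKKKKK
KKKKKKKK
KKGKKKKK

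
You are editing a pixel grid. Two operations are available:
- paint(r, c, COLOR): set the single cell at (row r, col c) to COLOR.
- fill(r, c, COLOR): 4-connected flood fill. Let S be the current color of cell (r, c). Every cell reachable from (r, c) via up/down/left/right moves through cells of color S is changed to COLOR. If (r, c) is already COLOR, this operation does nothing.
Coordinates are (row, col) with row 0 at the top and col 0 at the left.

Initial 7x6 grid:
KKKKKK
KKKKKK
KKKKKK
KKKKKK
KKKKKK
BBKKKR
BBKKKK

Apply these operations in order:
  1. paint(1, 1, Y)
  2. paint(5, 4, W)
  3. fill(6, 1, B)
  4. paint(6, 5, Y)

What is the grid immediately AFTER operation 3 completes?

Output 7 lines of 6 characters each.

After op 1 paint(1,1,Y):
KKKKKK
KYKKKK
KKKKKK
KKKKKK
KKKKKK
BBKKKR
BBKKKK
After op 2 paint(5,4,W):
KKKKKK
KYKKKK
KKKKKK
KKKKKK
KKKKKK
BBKKWR
BBKKKK
After op 3 fill(6,1,B) [0 cells changed]:
KKKKKK
KYKKKK
KKKKKK
KKKKKK
KKKKKK
BBKKWR
BBKKKK

Answer: KKKKKK
KYKKKK
KKKKKK
KKKKKK
KKKKKK
BBKKWR
BBKKKK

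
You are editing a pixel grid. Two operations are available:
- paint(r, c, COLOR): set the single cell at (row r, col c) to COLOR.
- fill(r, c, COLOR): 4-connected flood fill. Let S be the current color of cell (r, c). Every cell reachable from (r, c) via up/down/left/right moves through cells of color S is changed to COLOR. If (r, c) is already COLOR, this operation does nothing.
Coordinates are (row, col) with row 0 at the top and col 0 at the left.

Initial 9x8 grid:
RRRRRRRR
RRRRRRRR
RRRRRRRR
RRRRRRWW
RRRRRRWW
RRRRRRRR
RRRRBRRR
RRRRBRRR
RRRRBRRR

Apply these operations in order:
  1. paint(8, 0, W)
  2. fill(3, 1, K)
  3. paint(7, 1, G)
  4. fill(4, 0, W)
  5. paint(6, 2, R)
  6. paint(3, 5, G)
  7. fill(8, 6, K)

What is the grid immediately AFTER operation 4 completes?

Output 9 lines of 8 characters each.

Answer: WWWWWWWW
WWWWWWWW
WWWWWWWW
WWWWWWWW
WWWWWWWW
WWWWWWWW
WWWWBWWW
WGWWBWWW
WWWWBWWW

Derivation:
After op 1 paint(8,0,W):
RRRRRRRR
RRRRRRRR
RRRRRRRR
RRRRRRWW
RRRRRRWW
RRRRRRRR
RRRRBRRR
RRRRBRRR
WRRRBRRR
After op 2 fill(3,1,K) [64 cells changed]:
KKKKKKKK
KKKKKKKK
KKKKKKKK
KKKKKKWW
KKKKKKWW
KKKKKKKK
KKKKBKKK
KKKKBKKK
WKKKBKKK
After op 3 paint(7,1,G):
KKKKKKKK
KKKKKKKK
KKKKKKKK
KKKKKKWW
KKKKKKWW
KKKKKKKK
KKKKBKKK
KGKKBKKK
WKKKBKKK
After op 4 fill(4,0,W) [63 cells changed]:
WWWWWWWW
WWWWWWWW
WWWWWWWW
WWWWWWWW
WWWWWWWW
WWWWWWWW
WWWWBWWW
WGWWBWWW
WWWWBWWW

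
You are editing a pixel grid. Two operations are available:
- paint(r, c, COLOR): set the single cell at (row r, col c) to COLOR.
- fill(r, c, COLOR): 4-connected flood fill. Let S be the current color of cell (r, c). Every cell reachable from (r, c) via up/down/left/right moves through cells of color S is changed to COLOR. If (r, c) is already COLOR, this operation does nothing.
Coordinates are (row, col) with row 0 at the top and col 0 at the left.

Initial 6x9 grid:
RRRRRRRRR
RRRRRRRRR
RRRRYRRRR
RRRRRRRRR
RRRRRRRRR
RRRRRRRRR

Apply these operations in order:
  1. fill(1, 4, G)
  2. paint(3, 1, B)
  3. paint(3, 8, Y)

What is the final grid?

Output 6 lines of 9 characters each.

After op 1 fill(1,4,G) [53 cells changed]:
GGGGGGGGG
GGGGGGGGG
GGGGYGGGG
GGGGGGGGG
GGGGGGGGG
GGGGGGGGG
After op 2 paint(3,1,B):
GGGGGGGGG
GGGGGGGGG
GGGGYGGGG
GBGGGGGGG
GGGGGGGGG
GGGGGGGGG
After op 3 paint(3,8,Y):
GGGGGGGGG
GGGGGGGGG
GGGGYGGGG
GBGGGGGGY
GGGGGGGGG
GGGGGGGGG

Answer: GGGGGGGGG
GGGGGGGGG
GGGGYGGGG
GBGGGGGGY
GGGGGGGGG
GGGGGGGGG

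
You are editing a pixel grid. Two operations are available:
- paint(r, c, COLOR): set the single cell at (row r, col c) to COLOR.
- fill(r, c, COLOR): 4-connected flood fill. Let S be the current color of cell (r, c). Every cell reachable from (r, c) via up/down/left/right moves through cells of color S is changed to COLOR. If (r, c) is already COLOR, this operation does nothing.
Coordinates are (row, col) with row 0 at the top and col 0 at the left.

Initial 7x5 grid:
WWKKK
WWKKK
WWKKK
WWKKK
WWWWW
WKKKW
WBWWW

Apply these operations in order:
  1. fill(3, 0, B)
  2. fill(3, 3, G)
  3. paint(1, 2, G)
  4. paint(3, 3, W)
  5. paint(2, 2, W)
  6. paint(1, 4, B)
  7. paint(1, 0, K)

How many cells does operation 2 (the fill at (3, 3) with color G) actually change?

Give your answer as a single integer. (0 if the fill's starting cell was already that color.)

After op 1 fill(3,0,B) [19 cells changed]:
BBKKK
BBKKK
BBKKK
BBKKK
BBBBB
BKKKB
BBBBB
After op 2 fill(3,3,G) [12 cells changed]:
BBGGG
BBGGG
BBGGG
BBGGG
BBBBB
BKKKB
BBBBB

Answer: 12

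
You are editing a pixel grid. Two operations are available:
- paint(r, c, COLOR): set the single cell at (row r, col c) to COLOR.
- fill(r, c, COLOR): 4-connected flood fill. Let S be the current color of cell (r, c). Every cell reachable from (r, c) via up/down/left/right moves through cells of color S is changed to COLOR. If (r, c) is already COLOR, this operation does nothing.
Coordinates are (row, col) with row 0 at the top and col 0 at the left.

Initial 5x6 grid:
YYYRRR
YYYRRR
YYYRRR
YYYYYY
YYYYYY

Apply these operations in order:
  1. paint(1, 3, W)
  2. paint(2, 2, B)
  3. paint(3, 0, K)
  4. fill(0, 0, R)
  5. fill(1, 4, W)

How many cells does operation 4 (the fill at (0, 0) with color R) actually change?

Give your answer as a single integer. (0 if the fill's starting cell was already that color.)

After op 1 paint(1,3,W):
YYYRRR
YYYWRR
YYYRRR
YYYYYY
YYYYYY
After op 2 paint(2,2,B):
YYYRRR
YYYWRR
YYBRRR
YYYYYY
YYYYYY
After op 3 paint(3,0,K):
YYYRRR
YYYWRR
YYBRRR
KYYYYY
YYYYYY
After op 4 fill(0,0,R) [19 cells changed]:
RRRRRR
RRRWRR
RRBRRR
KRRRRR
RRRRRR

Answer: 19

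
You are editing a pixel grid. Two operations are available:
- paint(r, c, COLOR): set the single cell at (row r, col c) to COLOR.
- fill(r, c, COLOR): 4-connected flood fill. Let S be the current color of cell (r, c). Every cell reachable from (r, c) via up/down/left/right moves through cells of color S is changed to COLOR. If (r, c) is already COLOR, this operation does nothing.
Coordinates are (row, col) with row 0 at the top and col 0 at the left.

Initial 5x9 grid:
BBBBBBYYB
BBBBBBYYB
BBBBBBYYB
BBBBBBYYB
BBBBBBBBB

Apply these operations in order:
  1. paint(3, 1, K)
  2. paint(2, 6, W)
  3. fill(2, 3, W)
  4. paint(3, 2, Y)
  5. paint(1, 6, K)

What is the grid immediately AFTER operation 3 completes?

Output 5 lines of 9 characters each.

Answer: WWWWWWYYW
WWWWWWYYW
WWWWWWWYW
WKWWWWYYW
WWWWWWWWW

Derivation:
After op 1 paint(3,1,K):
BBBBBBYYB
BBBBBBYYB
BBBBBBYYB
BKBBBBYYB
BBBBBBBBB
After op 2 paint(2,6,W):
BBBBBBYYB
BBBBBBYYB
BBBBBBWYB
BKBBBBYYB
BBBBBBBBB
After op 3 fill(2,3,W) [36 cells changed]:
WWWWWWYYW
WWWWWWYYW
WWWWWWWYW
WKWWWWYYW
WWWWWWWWW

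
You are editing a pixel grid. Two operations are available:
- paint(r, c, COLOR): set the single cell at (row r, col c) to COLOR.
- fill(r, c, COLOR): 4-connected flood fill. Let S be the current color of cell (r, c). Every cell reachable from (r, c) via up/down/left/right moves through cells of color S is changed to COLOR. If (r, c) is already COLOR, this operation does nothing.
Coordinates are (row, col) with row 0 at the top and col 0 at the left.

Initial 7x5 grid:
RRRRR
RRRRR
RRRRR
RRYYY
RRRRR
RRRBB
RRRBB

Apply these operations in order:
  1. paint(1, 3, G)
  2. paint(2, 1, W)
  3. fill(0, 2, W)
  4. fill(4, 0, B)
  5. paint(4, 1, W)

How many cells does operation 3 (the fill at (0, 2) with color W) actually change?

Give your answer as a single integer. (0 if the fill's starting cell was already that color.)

Answer: 26

Derivation:
After op 1 paint(1,3,G):
RRRRR
RRRGR
RRRRR
RRYYY
RRRRR
RRRBB
RRRBB
After op 2 paint(2,1,W):
RRRRR
RRRGR
RWRRR
RRYYY
RRRRR
RRRBB
RRRBB
After op 3 fill(0,2,W) [26 cells changed]:
WWWWW
WWWGW
WWWWW
WWYYY
WWWWW
WWWBB
WWWBB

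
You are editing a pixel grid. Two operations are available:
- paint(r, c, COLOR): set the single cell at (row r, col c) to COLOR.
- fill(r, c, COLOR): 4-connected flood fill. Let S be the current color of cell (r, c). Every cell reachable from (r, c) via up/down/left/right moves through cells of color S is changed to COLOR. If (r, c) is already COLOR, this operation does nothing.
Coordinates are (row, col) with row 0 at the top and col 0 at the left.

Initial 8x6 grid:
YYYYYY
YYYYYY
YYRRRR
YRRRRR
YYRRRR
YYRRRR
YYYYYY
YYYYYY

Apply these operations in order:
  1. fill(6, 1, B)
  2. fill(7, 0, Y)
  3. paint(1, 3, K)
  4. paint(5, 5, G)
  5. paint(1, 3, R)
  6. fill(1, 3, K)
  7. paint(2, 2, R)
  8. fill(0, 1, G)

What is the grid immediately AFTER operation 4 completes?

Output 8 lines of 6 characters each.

After op 1 fill(6,1,B) [31 cells changed]:
BBBBBB
BBBBBB
BBRRRR
BRRRRR
BBRRRR
BBRRRR
BBBBBB
BBBBBB
After op 2 fill(7,0,Y) [31 cells changed]:
YYYYYY
YYYYYY
YYRRRR
YRRRRR
YYRRRR
YYRRRR
YYYYYY
YYYYYY
After op 3 paint(1,3,K):
YYYYYY
YYYKYY
YYRRRR
YRRRRR
YYRRRR
YYRRRR
YYYYYY
YYYYYY
After op 4 paint(5,5,G):
YYYYYY
YYYKYY
YYRRRR
YRRRRR
YYRRRR
YYRRRG
YYYYYY
YYYYYY

Answer: YYYYYY
YYYKYY
YYRRRR
YRRRRR
YYRRRR
YYRRRG
YYYYYY
YYYYYY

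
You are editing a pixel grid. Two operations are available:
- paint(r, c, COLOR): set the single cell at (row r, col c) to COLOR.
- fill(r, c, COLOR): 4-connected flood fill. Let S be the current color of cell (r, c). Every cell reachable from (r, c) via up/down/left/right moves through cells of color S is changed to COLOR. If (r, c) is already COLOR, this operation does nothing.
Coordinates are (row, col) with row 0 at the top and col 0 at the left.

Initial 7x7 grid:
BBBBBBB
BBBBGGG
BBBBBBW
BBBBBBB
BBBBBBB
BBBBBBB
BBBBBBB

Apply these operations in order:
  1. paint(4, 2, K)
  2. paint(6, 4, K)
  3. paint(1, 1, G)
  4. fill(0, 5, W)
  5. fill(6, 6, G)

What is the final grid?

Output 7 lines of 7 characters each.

Answer: GGGGGGG
GGGGGGG
GGGGGGG
GGGGGGG
GGKGGGG
GGGGGGG
GGGGKGG

Derivation:
After op 1 paint(4,2,K):
BBBBBBB
BBBBGGG
BBBBBBW
BBBBBBB
BBKBBBB
BBBBBBB
BBBBBBB
After op 2 paint(6,4,K):
BBBBBBB
BBBBGGG
BBBBBBW
BBBBBBB
BBKBBBB
BBBBBBB
BBBBKBB
After op 3 paint(1,1,G):
BBBBBBB
BGBBGGG
BBBBBBW
BBBBBBB
BBKBBBB
BBBBBBB
BBBBKBB
After op 4 fill(0,5,W) [42 cells changed]:
WWWWWWW
WGWWGGG
WWWWWWW
WWWWWWW
WWKWWWW
WWWWWWW
WWWWKWW
After op 5 fill(6,6,G) [43 cells changed]:
GGGGGGG
GGGGGGG
GGGGGGG
GGGGGGG
GGKGGGG
GGGGGGG
GGGGKGG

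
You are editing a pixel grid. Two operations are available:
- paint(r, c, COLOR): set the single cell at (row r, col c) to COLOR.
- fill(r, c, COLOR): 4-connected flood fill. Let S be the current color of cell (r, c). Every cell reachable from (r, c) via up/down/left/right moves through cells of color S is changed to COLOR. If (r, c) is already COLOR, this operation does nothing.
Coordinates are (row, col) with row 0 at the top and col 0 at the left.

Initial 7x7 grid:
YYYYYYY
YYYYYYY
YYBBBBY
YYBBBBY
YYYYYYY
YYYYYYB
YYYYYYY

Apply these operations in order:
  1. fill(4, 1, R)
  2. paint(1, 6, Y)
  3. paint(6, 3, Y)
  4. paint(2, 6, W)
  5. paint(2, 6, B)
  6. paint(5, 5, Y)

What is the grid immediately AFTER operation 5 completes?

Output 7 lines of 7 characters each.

After op 1 fill(4,1,R) [40 cells changed]:
RRRRRRR
RRRRRRR
RRBBBBR
RRBBBBR
RRRRRRR
RRRRRRB
RRRRRRR
After op 2 paint(1,6,Y):
RRRRRRR
RRRRRRY
RRBBBBR
RRBBBBR
RRRRRRR
RRRRRRB
RRRRRRR
After op 3 paint(6,3,Y):
RRRRRRR
RRRRRRY
RRBBBBR
RRBBBBR
RRRRRRR
RRRRRRB
RRRYRRR
After op 4 paint(2,6,W):
RRRRRRR
RRRRRRY
RRBBBBW
RRBBBBR
RRRRRRR
RRRRRRB
RRRYRRR
After op 5 paint(2,6,B):
RRRRRRR
RRRRRRY
RRBBBBB
RRBBBBR
RRRRRRR
RRRRRRB
RRRYRRR

Answer: RRRRRRR
RRRRRRY
RRBBBBB
RRBBBBR
RRRRRRR
RRRRRRB
RRRYRRR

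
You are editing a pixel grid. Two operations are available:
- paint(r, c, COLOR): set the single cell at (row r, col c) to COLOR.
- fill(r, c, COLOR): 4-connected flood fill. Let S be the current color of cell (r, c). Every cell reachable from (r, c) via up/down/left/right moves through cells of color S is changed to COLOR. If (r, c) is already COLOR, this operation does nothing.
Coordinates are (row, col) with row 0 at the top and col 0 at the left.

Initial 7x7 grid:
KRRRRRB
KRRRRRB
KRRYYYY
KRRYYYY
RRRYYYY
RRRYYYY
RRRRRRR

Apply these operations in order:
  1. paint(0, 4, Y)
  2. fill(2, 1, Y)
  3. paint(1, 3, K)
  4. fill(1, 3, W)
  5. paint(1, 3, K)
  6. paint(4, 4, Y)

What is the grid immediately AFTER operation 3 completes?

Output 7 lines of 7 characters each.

After op 1 paint(0,4,Y):
KRRRYRB
KRRRRRB
KRRYYYY
KRRYYYY
RRRYYYY
RRRYYYY
RRRRRRR
After op 2 fill(2,1,Y) [26 cells changed]:
KYYYYYB
KYYYYYB
KYYYYYY
KYYYYYY
YYYYYYY
YYYYYYY
YYYYYYY
After op 3 paint(1,3,K):
KYYYYYB
KYYKYYB
KYYYYYY
KYYYYYY
YYYYYYY
YYYYYYY
YYYYYYY

Answer: KYYYYYB
KYYKYYB
KYYYYYY
KYYYYYY
YYYYYYY
YYYYYYY
YYYYYYY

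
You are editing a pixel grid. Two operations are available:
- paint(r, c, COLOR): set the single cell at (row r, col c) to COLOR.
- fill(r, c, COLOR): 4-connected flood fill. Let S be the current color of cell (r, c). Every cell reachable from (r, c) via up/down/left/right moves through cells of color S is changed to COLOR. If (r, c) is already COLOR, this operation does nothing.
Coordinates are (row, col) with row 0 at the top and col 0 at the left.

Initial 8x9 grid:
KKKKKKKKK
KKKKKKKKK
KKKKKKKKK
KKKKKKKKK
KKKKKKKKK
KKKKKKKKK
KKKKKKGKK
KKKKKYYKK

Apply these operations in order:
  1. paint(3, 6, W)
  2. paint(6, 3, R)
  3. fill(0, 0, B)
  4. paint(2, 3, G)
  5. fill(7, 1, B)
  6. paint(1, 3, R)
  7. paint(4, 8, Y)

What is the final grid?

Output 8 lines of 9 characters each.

After op 1 paint(3,6,W):
KKKKKKKKK
KKKKKKKKK
KKKKKKKKK
KKKKKKWKK
KKKKKKKKK
KKKKKKKKK
KKKKKKGKK
KKKKKYYKK
After op 2 paint(6,3,R):
KKKKKKKKK
KKKKKKKKK
KKKKKKKKK
KKKKKKWKK
KKKKKKKKK
KKKKKKKKK
KKKRKKGKK
KKKKKYYKK
After op 3 fill(0,0,B) [67 cells changed]:
BBBBBBBBB
BBBBBBBBB
BBBBBBBBB
BBBBBBWBB
BBBBBBBBB
BBBBBBBBB
BBBRBBGBB
BBBBBYYBB
After op 4 paint(2,3,G):
BBBBBBBBB
BBBBBBBBB
BBBGBBBBB
BBBBBBWBB
BBBBBBBBB
BBBBBBBBB
BBBRBBGBB
BBBBBYYBB
After op 5 fill(7,1,B) [0 cells changed]:
BBBBBBBBB
BBBBBBBBB
BBBGBBBBB
BBBBBBWBB
BBBBBBBBB
BBBBBBBBB
BBBRBBGBB
BBBBBYYBB
After op 6 paint(1,3,R):
BBBBBBBBB
BBBRBBBBB
BBBGBBBBB
BBBBBBWBB
BBBBBBBBB
BBBBBBBBB
BBBRBBGBB
BBBBBYYBB
After op 7 paint(4,8,Y):
BBBBBBBBB
BBBRBBBBB
BBBGBBBBB
BBBBBBWBB
BBBBBBBBY
BBBBBBBBB
BBBRBBGBB
BBBBBYYBB

Answer: BBBBBBBBB
BBBRBBBBB
BBBGBBBBB
BBBBBBWBB
BBBBBBBBY
BBBBBBBBB
BBBRBBGBB
BBBBBYYBB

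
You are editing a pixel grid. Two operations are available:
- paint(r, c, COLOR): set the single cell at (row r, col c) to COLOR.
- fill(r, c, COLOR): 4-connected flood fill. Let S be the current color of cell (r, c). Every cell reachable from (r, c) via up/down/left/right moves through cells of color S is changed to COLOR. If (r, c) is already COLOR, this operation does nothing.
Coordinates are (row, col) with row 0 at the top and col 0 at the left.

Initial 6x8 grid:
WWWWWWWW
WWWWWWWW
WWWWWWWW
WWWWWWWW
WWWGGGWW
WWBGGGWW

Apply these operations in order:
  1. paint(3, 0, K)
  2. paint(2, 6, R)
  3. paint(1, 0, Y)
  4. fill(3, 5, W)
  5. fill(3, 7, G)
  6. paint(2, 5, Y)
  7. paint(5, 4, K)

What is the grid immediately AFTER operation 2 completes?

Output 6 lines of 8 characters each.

Answer: WWWWWWWW
WWWWWWWW
WWWWWWRW
KWWWWWWW
WWWGGGWW
WWBGGGWW

Derivation:
After op 1 paint(3,0,K):
WWWWWWWW
WWWWWWWW
WWWWWWWW
KWWWWWWW
WWWGGGWW
WWBGGGWW
After op 2 paint(2,6,R):
WWWWWWWW
WWWWWWWW
WWWWWWRW
KWWWWWWW
WWWGGGWW
WWBGGGWW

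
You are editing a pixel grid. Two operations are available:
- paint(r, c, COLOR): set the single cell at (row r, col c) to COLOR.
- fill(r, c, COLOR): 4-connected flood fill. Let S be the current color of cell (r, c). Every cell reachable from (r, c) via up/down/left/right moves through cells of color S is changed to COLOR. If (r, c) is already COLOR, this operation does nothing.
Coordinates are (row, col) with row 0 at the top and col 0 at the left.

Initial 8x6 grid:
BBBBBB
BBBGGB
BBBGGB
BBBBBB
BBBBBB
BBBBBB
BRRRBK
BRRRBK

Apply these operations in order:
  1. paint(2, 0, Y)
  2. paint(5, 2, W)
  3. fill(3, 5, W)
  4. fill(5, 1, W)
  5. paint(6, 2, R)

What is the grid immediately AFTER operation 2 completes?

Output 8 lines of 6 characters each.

After op 1 paint(2,0,Y):
BBBBBB
BBBGGB
YBBGGB
BBBBBB
BBBBBB
BBBBBB
BRRRBK
BRRRBK
After op 2 paint(5,2,W):
BBBBBB
BBBGGB
YBBGGB
BBBBBB
BBBBBB
BBWBBB
BRRRBK
BRRRBK

Answer: BBBBBB
BBBGGB
YBBGGB
BBBBBB
BBBBBB
BBWBBB
BRRRBK
BRRRBK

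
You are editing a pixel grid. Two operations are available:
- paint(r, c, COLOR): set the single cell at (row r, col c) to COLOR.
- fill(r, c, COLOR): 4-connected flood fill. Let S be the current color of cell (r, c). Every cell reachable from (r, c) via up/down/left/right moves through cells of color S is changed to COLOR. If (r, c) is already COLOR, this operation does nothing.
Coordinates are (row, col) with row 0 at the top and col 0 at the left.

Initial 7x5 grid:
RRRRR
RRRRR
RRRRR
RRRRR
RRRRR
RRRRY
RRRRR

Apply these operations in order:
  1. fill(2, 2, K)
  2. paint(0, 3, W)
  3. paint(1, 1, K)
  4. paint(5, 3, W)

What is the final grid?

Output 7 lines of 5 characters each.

After op 1 fill(2,2,K) [34 cells changed]:
KKKKK
KKKKK
KKKKK
KKKKK
KKKKK
KKKKY
KKKKK
After op 2 paint(0,3,W):
KKKWK
KKKKK
KKKKK
KKKKK
KKKKK
KKKKY
KKKKK
After op 3 paint(1,1,K):
KKKWK
KKKKK
KKKKK
KKKKK
KKKKK
KKKKY
KKKKK
After op 4 paint(5,3,W):
KKKWK
KKKKK
KKKKK
KKKKK
KKKKK
KKKWY
KKKKK

Answer: KKKWK
KKKKK
KKKKK
KKKKK
KKKKK
KKKWY
KKKKK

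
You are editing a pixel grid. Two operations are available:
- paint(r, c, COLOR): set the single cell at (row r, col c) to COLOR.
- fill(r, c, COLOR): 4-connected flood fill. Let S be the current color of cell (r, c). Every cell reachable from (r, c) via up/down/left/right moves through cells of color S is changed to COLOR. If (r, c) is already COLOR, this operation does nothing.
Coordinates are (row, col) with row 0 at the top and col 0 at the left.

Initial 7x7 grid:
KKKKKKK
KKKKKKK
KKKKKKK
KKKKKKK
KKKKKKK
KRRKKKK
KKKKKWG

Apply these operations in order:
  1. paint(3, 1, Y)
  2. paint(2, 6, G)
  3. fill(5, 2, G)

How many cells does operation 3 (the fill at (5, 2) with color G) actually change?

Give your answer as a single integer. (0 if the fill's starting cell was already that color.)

After op 1 paint(3,1,Y):
KKKKKKK
KKKKKKK
KKKKKKK
KYKKKKK
KKKKKKK
KRRKKKK
KKKKKWG
After op 2 paint(2,6,G):
KKKKKKK
KKKKKKK
KKKKKKG
KYKKKKK
KKKKKKK
KRRKKKK
KKKKKWG
After op 3 fill(5,2,G) [2 cells changed]:
KKKKKKK
KKKKKKK
KKKKKKG
KYKKKKK
KKKKKKK
KGGKKKK
KKKKKWG

Answer: 2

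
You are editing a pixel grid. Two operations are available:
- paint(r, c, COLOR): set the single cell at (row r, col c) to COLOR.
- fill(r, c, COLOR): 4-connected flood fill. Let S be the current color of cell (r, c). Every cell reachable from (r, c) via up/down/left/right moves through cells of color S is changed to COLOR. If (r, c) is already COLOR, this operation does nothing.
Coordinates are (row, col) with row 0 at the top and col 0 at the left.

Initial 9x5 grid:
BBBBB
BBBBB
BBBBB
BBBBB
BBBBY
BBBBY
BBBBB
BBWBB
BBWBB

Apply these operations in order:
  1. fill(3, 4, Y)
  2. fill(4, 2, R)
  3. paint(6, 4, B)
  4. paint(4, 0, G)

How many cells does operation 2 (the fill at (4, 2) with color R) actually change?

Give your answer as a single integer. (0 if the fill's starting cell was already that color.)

After op 1 fill(3,4,Y) [41 cells changed]:
YYYYY
YYYYY
YYYYY
YYYYY
YYYYY
YYYYY
YYYYY
YYWYY
YYWYY
After op 2 fill(4,2,R) [43 cells changed]:
RRRRR
RRRRR
RRRRR
RRRRR
RRRRR
RRRRR
RRRRR
RRWRR
RRWRR

Answer: 43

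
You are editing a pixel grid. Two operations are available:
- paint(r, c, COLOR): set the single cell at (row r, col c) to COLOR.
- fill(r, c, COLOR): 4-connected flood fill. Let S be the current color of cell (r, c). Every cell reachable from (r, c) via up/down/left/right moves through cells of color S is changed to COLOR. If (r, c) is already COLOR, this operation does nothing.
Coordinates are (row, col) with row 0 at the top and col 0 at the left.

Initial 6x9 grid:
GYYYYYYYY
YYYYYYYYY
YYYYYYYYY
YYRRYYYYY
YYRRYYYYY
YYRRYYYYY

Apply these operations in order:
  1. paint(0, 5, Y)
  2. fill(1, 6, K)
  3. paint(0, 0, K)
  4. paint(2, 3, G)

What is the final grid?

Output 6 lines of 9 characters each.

After op 1 paint(0,5,Y):
GYYYYYYYY
YYYYYYYYY
YYYYYYYYY
YYRRYYYYY
YYRRYYYYY
YYRRYYYYY
After op 2 fill(1,6,K) [47 cells changed]:
GKKKKKKKK
KKKKKKKKK
KKKKKKKKK
KKRRKKKKK
KKRRKKKKK
KKRRKKKKK
After op 3 paint(0,0,K):
KKKKKKKKK
KKKKKKKKK
KKKKKKKKK
KKRRKKKKK
KKRRKKKKK
KKRRKKKKK
After op 4 paint(2,3,G):
KKKKKKKKK
KKKKKKKKK
KKKGKKKKK
KKRRKKKKK
KKRRKKKKK
KKRRKKKKK

Answer: KKKKKKKKK
KKKKKKKKK
KKKGKKKKK
KKRRKKKKK
KKRRKKKKK
KKRRKKKKK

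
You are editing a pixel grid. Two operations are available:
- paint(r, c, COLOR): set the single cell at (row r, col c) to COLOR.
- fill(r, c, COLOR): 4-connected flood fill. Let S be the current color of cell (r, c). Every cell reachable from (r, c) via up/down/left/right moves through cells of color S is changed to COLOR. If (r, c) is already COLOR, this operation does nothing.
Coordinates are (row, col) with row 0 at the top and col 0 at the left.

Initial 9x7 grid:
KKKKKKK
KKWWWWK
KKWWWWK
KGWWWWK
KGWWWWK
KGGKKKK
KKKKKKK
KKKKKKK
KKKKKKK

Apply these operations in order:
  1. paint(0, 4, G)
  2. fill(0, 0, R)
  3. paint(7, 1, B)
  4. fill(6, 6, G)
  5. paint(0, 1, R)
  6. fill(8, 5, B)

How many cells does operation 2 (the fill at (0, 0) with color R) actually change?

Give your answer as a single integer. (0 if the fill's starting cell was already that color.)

Answer: 42

Derivation:
After op 1 paint(0,4,G):
KKKKGKK
KKWWWWK
KKWWWWK
KGWWWWK
KGWWWWK
KGGKKKK
KKKKKKK
KKKKKKK
KKKKKKK
After op 2 fill(0,0,R) [42 cells changed]:
RRRRGRR
RRWWWWR
RRWWWWR
RGWWWWR
RGWWWWR
RGGRRRR
RRRRRRR
RRRRRRR
RRRRRRR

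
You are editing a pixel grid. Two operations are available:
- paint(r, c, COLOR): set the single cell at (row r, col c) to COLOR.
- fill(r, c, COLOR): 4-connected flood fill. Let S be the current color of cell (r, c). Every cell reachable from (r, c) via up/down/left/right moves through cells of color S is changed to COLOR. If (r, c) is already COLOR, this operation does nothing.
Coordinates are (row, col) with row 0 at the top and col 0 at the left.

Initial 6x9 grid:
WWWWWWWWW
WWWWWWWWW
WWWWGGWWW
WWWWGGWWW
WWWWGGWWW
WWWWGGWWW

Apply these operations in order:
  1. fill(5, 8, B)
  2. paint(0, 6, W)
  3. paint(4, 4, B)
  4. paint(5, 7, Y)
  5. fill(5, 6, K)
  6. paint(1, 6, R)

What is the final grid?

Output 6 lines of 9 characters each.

After op 1 fill(5,8,B) [46 cells changed]:
BBBBBBBBB
BBBBBBBBB
BBBBGGBBB
BBBBGGBBB
BBBBGGBBB
BBBBGGBBB
After op 2 paint(0,6,W):
BBBBBBWBB
BBBBBBBBB
BBBBGGBBB
BBBBGGBBB
BBBBGGBBB
BBBBGGBBB
After op 3 paint(4,4,B):
BBBBBBWBB
BBBBBBBBB
BBBBGGBBB
BBBBGGBBB
BBBBBGBBB
BBBBGGBBB
After op 4 paint(5,7,Y):
BBBBBBWBB
BBBBBBBBB
BBBBGGBBB
BBBBGGBBB
BBBBBGBBB
BBBBGGBYB
After op 5 fill(5,6,K) [45 cells changed]:
KKKKKKWKK
KKKKKKKKK
KKKKGGKKK
KKKKGGKKK
KKKKKGKKK
KKKKGGKYK
After op 6 paint(1,6,R):
KKKKKKWKK
KKKKKKRKK
KKKKGGKKK
KKKKGGKKK
KKKKKGKKK
KKKKGGKYK

Answer: KKKKKKWKK
KKKKKKRKK
KKKKGGKKK
KKKKGGKKK
KKKKKGKKK
KKKKGGKYK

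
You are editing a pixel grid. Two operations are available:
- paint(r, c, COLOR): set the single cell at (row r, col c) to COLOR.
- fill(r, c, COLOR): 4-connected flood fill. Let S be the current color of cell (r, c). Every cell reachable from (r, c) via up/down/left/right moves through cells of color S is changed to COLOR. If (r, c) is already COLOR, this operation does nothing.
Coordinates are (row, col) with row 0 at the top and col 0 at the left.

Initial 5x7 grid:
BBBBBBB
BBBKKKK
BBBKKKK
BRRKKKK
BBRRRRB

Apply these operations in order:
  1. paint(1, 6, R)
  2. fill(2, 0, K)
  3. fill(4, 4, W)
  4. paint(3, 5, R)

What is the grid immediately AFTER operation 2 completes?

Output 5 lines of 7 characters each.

After op 1 paint(1,6,R):
BBBBBBB
BBBKKKR
BBBKKKK
BRRKKKK
BBRRRRB
After op 2 fill(2,0,K) [16 cells changed]:
KKKKKKK
KKKKKKR
KKKKKKK
KRRKKKK
KKRRRRB

Answer: KKKKKKK
KKKKKKR
KKKKKKK
KRRKKKK
KKRRRRB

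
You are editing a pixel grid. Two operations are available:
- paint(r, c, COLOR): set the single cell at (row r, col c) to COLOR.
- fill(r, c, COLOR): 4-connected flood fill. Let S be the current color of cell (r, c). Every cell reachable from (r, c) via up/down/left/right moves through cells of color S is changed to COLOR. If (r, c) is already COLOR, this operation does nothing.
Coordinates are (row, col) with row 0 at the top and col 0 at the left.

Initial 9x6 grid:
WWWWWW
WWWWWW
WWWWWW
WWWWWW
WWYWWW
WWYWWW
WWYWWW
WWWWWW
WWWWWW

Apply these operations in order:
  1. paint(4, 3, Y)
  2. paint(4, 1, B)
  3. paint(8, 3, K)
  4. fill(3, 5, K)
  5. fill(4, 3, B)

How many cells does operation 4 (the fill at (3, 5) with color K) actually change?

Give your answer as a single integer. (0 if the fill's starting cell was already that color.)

After op 1 paint(4,3,Y):
WWWWWW
WWWWWW
WWWWWW
WWWWWW
WWYYWW
WWYWWW
WWYWWW
WWWWWW
WWWWWW
After op 2 paint(4,1,B):
WWWWWW
WWWWWW
WWWWWW
WWWWWW
WBYYWW
WWYWWW
WWYWWW
WWWWWW
WWWWWW
After op 3 paint(8,3,K):
WWWWWW
WWWWWW
WWWWWW
WWWWWW
WBYYWW
WWYWWW
WWYWWW
WWWWWW
WWWKWW
After op 4 fill(3,5,K) [48 cells changed]:
KKKKKK
KKKKKK
KKKKKK
KKKKKK
KBYYKK
KKYKKK
KKYKKK
KKKKKK
KKKKKK

Answer: 48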